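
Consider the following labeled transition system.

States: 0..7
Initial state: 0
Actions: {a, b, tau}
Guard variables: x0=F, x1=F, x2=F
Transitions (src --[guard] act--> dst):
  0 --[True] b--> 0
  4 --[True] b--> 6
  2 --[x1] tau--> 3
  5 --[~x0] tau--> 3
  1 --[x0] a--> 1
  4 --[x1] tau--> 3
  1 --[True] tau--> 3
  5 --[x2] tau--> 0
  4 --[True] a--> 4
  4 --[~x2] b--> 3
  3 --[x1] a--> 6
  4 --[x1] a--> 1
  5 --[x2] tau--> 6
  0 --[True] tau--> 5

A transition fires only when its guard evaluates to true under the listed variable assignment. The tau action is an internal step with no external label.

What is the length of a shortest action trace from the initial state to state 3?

Answer: 2

Trace:
BFS to 3:
  depth 0: {0}
  depth 1: {5}
  depth 2: {3}
3 enters at depth 2; path tau·tau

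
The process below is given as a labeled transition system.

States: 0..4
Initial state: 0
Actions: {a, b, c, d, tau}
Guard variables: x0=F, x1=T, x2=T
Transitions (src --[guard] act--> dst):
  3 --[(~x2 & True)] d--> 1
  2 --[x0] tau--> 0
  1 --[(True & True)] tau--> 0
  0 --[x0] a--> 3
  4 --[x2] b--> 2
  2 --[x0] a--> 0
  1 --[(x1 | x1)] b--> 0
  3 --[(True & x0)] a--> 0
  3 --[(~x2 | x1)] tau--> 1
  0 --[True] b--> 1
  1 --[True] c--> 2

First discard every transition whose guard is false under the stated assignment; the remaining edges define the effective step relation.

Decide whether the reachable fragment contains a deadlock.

Reachable = {0,1,2}
  0: b→1  [deg 1]
  1: b→0  c→2  tau→0  [deg 3]
  2: ∅  [no exit]
Path to 2: b·c

Answer: DEADLOCK at state 2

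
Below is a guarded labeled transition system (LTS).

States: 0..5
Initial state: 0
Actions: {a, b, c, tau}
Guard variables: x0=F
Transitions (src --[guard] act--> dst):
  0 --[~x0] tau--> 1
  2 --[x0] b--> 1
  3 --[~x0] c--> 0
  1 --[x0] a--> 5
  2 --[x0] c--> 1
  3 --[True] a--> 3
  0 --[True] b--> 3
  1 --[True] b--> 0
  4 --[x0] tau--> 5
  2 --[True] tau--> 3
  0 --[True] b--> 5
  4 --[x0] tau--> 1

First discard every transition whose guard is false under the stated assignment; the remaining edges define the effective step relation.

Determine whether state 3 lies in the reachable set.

After dropping false guards: 7 live edges.
depth 0: {0}
depth 1: {1,3,5}  total {0,1,3,5}
R = {0,1,3,5}
witness 3: b

Answer: REACHABLE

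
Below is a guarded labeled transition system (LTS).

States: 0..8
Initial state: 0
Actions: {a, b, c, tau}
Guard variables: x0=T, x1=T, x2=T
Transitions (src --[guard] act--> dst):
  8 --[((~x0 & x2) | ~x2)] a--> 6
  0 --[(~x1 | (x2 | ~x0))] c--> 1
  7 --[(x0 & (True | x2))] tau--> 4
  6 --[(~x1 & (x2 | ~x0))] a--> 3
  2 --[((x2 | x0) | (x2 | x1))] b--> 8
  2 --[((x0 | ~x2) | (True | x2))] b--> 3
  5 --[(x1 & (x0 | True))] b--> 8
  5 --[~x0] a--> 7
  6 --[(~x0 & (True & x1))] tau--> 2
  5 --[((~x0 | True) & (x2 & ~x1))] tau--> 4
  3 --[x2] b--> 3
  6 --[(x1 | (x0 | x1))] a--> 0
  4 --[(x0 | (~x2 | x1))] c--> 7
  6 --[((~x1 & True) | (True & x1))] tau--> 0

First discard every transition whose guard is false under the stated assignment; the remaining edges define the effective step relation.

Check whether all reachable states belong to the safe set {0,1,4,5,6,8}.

Inv-set: {0,1,4,5,6,8}
Reachable = {0,1}
  0: safe
  1: safe

Answer: INVARIANT HOLDS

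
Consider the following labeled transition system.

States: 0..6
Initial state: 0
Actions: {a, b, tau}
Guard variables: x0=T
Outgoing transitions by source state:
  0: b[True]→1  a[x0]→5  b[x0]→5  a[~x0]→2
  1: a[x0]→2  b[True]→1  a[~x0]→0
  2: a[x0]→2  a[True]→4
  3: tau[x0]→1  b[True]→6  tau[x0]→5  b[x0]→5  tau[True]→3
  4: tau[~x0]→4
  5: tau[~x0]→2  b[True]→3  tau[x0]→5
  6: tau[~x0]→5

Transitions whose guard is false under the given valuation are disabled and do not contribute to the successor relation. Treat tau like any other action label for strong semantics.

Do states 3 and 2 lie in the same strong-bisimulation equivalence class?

Answer: NOT BISIMILAR

Working:
Compute ~ classes (split until stable):
  round 0: {{0,1,2,3,4,5,6}}
  round 1: {{0,1},{2},{3,5},{4,6}}
  round 2: {{0},{1},{2},{3},{4,6},{5}}
stable after 3 split(s): 6 block(s)
class of 3: {3}; class of 2: {2}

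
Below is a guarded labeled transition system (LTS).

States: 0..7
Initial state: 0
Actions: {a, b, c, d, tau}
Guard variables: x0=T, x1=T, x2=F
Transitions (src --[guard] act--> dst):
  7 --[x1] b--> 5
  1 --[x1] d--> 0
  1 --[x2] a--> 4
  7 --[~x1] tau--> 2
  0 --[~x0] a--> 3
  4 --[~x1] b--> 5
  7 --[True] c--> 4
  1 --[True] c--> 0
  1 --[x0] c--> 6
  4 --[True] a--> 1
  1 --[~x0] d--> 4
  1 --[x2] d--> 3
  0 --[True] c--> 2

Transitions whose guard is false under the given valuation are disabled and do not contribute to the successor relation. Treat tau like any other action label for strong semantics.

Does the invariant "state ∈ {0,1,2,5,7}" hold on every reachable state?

Answer: INVARIANT HOLDS

Working:
Safe = {0,1,2,5,7}
Reach set: {0,2}
  0: ok
  2: ok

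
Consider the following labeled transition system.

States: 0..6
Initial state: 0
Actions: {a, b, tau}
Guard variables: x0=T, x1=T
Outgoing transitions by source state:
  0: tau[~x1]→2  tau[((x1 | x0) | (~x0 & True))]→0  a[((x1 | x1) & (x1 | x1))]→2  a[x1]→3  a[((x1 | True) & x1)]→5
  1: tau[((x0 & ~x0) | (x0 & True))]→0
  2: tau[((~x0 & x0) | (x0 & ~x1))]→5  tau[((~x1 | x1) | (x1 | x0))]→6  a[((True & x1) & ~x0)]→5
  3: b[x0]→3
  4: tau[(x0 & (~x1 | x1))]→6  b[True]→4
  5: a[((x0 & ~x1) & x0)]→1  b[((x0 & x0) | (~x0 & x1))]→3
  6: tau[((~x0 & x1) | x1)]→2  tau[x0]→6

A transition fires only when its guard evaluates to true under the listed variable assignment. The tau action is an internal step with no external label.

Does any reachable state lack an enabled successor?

Answer: DEADLOCK-FREE

Trace:
R = {0,2,3,5,6}
  0: a→2  a→3  a→5  tau→0  [deg 4]
  2: tau→6  [deg 1]
  3: b→3  [deg 1]
  5: b→3  [deg 1]
  6: tau→2  tau→6  [deg 2]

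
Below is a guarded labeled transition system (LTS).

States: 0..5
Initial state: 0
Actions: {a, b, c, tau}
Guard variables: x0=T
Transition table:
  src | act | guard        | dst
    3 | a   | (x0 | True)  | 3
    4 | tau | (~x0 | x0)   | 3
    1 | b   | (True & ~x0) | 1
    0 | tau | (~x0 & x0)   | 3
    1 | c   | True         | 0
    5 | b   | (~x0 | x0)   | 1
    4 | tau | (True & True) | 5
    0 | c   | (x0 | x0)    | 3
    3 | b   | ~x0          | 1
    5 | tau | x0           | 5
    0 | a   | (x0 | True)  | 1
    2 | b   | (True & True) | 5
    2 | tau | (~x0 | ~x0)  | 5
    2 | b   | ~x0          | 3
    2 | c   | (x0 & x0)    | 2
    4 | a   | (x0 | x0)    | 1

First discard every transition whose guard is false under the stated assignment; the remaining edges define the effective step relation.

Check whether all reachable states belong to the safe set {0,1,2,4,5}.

Answer: INVARIANT VIOLATED at state 3

Working:
Inv-set: {0,1,2,4,5}
Reach set: {0,1,3}
  0: safe
  1: safe
  3: VIOLATES
counterexample path to 3: c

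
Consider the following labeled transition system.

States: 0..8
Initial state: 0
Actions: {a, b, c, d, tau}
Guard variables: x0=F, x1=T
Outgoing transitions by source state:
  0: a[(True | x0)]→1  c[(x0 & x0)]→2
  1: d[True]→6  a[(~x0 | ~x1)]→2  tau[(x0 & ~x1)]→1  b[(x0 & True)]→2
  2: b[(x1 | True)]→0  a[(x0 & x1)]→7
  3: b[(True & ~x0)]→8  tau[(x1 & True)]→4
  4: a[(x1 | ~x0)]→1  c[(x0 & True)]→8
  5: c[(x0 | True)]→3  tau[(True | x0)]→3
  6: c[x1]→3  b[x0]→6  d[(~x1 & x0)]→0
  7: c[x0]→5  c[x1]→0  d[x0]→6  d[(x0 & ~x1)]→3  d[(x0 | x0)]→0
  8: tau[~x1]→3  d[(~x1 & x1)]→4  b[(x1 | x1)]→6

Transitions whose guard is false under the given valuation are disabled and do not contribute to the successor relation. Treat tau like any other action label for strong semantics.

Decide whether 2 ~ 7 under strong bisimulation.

Refine partition for ~:
  P[0] = {{0,1,2,3,4,5,6,7,8}}
  P[1] = {{0,4},{1},{2,8},{3},{5},{6,7}}
  P[2] = {{0,4},{1},{2},{3},{5},{6},{7},{8}}
stable after 3 split(s): 8 block(s)
[2]={2}  [7]={7}

Answer: NOT BISIMILAR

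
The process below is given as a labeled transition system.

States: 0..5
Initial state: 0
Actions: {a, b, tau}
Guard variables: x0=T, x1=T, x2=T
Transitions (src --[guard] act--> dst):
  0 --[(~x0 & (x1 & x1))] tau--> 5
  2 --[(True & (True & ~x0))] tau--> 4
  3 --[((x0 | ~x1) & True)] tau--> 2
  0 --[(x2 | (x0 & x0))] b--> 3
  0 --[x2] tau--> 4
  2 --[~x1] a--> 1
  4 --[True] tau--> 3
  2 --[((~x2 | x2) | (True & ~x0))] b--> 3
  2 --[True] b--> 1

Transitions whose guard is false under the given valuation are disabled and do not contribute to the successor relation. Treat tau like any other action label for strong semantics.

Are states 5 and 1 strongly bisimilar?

Bisimulation quotient by refinement:
  π0 = {{0,1,2,3,4,5}}
  π1 = {{0},{1,5},{2},{3,4}}
  π2 = {{0},{1,5},{2},{3},{4}}
stable after 3 split(s): 5 block(s)
[5]={1,5}  [1]={1,5}

Answer: BISIMILAR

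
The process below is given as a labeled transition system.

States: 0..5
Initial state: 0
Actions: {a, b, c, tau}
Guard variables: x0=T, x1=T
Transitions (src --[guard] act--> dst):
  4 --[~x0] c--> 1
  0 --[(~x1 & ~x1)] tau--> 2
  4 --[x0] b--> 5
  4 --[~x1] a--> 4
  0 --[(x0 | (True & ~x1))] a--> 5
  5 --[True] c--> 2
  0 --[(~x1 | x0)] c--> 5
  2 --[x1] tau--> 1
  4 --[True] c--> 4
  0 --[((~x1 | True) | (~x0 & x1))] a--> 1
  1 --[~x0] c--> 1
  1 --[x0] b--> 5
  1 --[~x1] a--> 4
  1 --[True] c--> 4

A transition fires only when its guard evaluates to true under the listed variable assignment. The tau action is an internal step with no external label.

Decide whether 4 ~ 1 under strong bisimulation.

Answer: BISIMILAR

Trace:
Compute ~ classes (split until stable):
  P[0] = {{0,1,2,3,4,5}}
  P[1] = {{0},{1,4},{2},{3},{5}}
Fixed point at round 2; 5 class(es).
class of 4: {1,4}; class of 1: {1,4}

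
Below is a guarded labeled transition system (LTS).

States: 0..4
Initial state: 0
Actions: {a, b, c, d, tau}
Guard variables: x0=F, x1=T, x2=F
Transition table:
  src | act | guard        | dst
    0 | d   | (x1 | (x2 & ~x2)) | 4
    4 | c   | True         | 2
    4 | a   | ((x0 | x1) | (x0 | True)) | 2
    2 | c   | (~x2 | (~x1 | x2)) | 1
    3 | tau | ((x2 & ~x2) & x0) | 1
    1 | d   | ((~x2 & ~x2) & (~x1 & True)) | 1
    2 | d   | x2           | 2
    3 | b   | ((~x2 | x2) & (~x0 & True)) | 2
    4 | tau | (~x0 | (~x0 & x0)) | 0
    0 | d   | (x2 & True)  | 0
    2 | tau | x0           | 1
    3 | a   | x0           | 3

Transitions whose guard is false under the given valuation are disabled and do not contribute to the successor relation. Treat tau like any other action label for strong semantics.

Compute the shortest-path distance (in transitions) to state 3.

Breadth-first toward 3:
  L0 = {0}
  L1 = {4}
  L2 = {2}
  L3 = {1}
3 never appears.

Answer: UNREACHABLE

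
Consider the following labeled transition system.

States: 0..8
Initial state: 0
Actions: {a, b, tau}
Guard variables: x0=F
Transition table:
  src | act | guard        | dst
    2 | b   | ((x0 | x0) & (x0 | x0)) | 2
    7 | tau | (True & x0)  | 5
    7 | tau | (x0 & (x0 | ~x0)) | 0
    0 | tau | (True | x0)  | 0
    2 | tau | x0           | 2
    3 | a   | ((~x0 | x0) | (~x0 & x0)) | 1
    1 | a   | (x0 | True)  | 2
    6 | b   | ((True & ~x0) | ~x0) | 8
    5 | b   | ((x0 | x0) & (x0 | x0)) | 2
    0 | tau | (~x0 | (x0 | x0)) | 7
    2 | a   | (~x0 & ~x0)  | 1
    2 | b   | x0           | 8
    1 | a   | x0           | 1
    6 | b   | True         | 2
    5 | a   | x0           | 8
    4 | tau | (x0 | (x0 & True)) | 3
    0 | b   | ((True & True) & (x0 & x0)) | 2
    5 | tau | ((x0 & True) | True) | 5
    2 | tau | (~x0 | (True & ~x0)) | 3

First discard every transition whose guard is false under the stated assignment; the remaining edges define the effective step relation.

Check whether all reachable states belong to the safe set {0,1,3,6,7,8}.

Inv-set: {0,1,3,6,7,8}
Reachable = {0,7}
  0: safe
  7: safe

Answer: INVARIANT HOLDS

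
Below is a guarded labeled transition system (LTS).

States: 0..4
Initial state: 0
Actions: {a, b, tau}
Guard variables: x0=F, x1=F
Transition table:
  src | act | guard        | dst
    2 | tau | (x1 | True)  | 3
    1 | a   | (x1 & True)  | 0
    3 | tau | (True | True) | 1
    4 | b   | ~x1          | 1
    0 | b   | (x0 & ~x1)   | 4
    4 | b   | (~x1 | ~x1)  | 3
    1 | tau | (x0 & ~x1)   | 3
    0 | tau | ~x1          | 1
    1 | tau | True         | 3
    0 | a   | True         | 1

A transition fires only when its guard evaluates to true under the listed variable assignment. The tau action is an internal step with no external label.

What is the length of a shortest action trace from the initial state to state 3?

Answer: 2

Trace:
BFS to 3:
  L0 = {0}
  L1 = {1}
  L2 = {3}
first hit 3 at d=2 via a·tau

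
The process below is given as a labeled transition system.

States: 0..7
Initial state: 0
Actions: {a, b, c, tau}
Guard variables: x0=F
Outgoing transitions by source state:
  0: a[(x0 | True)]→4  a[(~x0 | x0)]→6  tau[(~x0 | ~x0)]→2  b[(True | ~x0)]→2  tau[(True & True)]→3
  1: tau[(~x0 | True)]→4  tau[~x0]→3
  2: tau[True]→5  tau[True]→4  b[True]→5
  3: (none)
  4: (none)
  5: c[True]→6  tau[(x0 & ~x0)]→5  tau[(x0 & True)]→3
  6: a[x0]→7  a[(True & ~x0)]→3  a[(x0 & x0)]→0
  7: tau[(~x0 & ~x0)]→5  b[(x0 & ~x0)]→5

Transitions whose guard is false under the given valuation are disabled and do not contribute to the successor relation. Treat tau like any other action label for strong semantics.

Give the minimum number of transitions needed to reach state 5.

Breadth-first toward 5:
  depth 0: {0}
  depth 1: {2,3,4,6}
  depth 2: {5}
first hit 5 at d=2 via b·b

Answer: 2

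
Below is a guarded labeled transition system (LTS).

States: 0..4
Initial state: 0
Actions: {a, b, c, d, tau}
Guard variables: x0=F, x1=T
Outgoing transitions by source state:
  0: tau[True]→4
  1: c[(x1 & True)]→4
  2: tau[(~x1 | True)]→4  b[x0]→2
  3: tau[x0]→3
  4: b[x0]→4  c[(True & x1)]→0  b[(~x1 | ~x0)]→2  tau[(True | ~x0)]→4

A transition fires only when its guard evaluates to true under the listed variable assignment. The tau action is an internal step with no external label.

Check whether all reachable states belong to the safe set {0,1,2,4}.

Answer: INVARIANT HOLDS

Trace:
Safe = {0,1,2,4}
R = {0,2,4}
  0: ✓
  2: ✓
  4: ✓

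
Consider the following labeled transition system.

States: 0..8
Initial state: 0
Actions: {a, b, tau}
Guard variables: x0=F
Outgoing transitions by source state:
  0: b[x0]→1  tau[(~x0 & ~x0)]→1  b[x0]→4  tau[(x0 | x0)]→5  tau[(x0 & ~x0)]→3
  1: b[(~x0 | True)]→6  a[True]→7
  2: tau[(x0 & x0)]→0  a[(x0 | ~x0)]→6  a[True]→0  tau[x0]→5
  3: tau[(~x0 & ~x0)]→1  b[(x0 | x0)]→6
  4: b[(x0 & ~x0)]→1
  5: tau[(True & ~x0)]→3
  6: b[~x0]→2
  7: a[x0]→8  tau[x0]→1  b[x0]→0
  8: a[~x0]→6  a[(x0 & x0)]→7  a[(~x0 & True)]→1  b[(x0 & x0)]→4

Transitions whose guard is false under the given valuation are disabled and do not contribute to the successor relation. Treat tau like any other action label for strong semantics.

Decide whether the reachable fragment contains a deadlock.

Reachable = {0,1,2,6,7}
  0: tau→1  [deg 1]
  1: a→7  b→6  [deg 2]
  2: a→0  a→6  [deg 2]
  6: b→2  [deg 1]
  7: ∅  [no exit]
Path to 7: tau·a

Answer: DEADLOCK at state 7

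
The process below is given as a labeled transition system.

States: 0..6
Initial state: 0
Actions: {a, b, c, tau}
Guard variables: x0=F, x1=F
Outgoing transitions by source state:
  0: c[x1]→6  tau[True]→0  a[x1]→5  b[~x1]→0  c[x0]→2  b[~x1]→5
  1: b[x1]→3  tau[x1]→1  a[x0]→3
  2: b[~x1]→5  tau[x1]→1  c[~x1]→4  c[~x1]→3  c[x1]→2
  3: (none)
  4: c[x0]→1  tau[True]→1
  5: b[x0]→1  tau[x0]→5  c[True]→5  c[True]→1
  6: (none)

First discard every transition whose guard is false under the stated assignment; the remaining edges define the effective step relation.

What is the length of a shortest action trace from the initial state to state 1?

Answer: 2

Trace:
Breadth-first toward 1:
  Layer 0: {0}
  Layer 1: {5}
  Layer 2: {1}
1 enters at depth 2; path b·c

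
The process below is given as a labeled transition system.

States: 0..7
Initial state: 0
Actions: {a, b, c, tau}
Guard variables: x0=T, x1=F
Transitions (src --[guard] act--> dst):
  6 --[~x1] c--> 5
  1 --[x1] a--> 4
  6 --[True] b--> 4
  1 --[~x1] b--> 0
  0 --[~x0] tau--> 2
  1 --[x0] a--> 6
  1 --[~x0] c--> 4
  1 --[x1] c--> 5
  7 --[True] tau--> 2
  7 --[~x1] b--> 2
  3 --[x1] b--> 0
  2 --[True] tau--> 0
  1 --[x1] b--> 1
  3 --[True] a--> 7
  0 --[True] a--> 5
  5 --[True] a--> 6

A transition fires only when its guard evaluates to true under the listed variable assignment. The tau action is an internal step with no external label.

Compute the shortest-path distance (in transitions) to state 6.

Answer: 2

Trace:
BFS to 6:
  Layer 0: {0}
  Layer 1: {5}
  Layer 2: {6}
depth(6)=2, e.g. a·a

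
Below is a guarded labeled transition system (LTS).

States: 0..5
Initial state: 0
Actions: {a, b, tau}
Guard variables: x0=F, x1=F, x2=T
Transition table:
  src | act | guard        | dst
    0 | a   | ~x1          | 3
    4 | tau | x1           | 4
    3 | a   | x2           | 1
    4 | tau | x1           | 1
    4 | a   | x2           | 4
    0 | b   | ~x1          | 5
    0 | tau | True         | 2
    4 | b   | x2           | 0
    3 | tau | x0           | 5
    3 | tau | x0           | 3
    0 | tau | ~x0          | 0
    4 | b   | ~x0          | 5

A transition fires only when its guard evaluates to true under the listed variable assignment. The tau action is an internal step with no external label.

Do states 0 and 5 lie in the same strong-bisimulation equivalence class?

Bisimulation quotient by refinement:
  round 0: {{0,1,2,3,4,5}}
  round 1: {{0},{1,2,5},{3},{4}}
Fixed point at round 2; 4 class(es).
0∈{0}, 5∈{1,2,5}

Answer: NOT BISIMILAR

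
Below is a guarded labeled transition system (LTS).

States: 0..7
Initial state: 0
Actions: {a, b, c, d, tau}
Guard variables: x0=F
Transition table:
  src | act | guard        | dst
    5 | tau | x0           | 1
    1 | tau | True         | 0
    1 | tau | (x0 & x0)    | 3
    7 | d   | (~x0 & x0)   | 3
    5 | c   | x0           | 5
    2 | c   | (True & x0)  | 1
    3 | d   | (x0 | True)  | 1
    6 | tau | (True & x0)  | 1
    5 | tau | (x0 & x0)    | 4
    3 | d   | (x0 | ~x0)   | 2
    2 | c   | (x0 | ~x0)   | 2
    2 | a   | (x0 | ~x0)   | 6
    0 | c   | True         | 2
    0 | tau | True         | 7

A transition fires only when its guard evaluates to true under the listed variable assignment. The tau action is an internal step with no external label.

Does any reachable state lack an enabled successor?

Reach set: {0,2,6,7}
  0: c→2  tau→7  [2 exit(s)]
  2: a→6  c→2  [2 exit(s)]
  6: ∅  [deadlock]
  7: ∅  [deadlock]
trace reaching 6: c·a

Answer: DEADLOCK at state 6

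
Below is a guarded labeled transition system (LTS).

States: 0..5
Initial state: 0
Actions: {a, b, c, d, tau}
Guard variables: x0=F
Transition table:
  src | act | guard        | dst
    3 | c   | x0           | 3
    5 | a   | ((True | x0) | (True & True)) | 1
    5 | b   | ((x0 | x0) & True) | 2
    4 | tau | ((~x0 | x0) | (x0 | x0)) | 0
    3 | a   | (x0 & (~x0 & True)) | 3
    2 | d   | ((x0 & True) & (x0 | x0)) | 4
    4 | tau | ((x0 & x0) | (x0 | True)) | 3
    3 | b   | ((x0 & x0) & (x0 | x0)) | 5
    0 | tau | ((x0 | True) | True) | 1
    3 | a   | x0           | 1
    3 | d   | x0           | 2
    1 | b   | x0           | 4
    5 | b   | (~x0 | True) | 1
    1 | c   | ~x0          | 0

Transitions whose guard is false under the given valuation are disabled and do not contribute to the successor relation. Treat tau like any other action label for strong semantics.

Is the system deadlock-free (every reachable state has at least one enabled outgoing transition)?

Answer: DEADLOCK-FREE

Working:
R = {0,1}
  0: tau→1  [deg 1]
  1: c→0  [deg 1]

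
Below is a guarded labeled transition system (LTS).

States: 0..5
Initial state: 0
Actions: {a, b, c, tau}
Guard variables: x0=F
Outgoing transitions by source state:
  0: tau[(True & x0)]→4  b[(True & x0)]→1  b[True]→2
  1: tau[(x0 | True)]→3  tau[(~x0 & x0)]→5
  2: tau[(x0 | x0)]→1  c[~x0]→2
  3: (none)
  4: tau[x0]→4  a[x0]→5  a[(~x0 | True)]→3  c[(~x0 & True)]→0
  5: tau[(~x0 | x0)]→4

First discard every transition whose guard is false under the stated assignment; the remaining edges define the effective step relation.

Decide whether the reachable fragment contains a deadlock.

Reach set: {0,2}
  0: b→2  [1 out]
  2: c→2  [1 out]

Answer: DEADLOCK-FREE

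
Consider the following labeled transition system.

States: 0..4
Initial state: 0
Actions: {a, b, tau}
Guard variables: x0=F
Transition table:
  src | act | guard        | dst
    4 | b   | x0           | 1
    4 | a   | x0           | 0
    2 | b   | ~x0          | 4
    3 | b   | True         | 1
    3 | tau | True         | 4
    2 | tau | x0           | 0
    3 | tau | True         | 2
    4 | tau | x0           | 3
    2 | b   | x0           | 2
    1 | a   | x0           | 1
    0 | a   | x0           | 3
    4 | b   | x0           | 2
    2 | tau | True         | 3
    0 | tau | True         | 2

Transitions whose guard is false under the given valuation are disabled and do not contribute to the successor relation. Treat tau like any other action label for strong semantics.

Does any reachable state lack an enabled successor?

Reachable = {0,1,2,3,4}
  0: tau→2  [deg 1]
  1: ∅  [deadlock]
  2: b→4  tau→3  [deg 2]
  3: b→1  tau→2  tau→4  [deg 3]
  4: ∅  [deadlock]
witness 1: tau·tau·b

Answer: DEADLOCK at state 1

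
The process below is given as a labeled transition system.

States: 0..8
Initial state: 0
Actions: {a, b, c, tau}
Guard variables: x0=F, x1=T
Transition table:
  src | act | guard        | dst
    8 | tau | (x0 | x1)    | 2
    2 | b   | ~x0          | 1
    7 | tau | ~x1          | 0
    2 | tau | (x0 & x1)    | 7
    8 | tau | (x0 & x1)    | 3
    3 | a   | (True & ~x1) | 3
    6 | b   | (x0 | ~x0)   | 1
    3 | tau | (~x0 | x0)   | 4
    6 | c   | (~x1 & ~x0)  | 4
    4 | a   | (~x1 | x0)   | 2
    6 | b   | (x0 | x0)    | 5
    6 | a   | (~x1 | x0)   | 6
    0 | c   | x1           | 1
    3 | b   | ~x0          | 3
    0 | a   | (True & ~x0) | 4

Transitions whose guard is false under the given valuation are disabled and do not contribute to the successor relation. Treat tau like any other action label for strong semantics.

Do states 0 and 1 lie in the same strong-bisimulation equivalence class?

Compute ~ classes (split until stable):
  P[0] = {{0,1,2,3,4,5,6,7,8}}
  P[1] = {{0},{1,4,5,7},{2,6},{3},{8}}
stable after 2 split(s): 5 block(s)
[0]={0}  [1]={1,4,5,7}

Answer: NOT BISIMILAR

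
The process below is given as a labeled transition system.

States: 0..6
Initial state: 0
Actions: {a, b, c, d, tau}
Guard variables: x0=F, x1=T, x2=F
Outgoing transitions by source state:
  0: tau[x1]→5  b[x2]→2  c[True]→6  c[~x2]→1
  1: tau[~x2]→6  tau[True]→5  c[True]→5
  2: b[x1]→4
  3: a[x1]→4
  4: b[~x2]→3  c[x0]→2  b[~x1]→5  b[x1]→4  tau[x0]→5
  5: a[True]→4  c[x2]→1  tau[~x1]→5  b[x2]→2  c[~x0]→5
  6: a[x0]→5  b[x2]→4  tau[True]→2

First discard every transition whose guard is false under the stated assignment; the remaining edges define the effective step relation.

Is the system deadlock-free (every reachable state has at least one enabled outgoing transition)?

R = {0,1,2,3,4,5,6}
  0: c→1  c→6  tau→5  [3 exit(s)]
  1: c→5  tau→5  tau→6  [3 exit(s)]
  2: b→4  [1 exit(s)]
  3: a→4  [1 exit(s)]
  4: b→3  b→4  [2 exit(s)]
  5: a→4  c→5  [2 exit(s)]
  6: tau→2  [1 exit(s)]

Answer: DEADLOCK-FREE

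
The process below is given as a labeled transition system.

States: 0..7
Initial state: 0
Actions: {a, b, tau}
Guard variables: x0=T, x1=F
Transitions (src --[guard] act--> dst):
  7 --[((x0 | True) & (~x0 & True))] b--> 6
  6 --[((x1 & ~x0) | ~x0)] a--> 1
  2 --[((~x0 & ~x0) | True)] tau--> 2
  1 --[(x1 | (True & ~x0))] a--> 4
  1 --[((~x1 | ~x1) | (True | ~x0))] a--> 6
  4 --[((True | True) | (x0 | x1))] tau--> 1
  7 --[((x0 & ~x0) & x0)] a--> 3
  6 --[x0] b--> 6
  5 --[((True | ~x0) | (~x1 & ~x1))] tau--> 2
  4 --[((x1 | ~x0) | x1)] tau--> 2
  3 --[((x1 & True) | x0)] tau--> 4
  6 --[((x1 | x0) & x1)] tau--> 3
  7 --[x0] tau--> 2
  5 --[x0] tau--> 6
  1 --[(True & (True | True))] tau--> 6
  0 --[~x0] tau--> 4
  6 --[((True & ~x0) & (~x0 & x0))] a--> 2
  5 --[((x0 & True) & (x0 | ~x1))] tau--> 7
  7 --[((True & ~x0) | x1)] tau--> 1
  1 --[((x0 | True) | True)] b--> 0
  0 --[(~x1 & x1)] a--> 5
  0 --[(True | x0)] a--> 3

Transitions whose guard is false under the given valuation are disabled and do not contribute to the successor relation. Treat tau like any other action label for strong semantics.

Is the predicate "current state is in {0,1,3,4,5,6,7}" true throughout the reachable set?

Answer: INVARIANT HOLDS

Analysis:
Allowed set {0,1,3,4,5,6,7}
R = {0,1,3,4,6}
  0: ok
  1: ok
  3: ok
  4: ok
  6: ok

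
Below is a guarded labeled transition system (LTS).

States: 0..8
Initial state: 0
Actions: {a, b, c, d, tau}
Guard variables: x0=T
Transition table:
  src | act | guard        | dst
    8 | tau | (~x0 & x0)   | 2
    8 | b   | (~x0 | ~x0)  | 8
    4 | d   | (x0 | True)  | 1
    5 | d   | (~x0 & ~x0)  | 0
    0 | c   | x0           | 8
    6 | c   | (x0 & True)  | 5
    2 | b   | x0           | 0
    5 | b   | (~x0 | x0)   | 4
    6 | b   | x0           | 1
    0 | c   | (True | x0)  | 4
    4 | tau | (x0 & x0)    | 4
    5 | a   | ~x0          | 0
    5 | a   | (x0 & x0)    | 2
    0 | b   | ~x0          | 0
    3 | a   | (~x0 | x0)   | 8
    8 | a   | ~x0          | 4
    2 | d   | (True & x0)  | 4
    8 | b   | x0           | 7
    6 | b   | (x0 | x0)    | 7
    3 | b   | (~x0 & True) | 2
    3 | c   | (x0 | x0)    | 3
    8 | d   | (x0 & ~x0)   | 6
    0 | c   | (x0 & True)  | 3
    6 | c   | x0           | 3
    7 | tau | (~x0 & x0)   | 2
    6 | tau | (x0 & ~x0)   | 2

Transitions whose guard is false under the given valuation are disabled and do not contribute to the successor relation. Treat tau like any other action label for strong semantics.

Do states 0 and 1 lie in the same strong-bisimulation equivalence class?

Refine partition for ~:
  π0 = {{0,1,2,3,4,5,6,7,8}}
  π1 = {{0},{1,7},{2},{3},{4},{5},{6},{8}}
Fixed point at round 2; 8 class(es).
class of 0: {0}; class of 1: {1,7}

Answer: NOT BISIMILAR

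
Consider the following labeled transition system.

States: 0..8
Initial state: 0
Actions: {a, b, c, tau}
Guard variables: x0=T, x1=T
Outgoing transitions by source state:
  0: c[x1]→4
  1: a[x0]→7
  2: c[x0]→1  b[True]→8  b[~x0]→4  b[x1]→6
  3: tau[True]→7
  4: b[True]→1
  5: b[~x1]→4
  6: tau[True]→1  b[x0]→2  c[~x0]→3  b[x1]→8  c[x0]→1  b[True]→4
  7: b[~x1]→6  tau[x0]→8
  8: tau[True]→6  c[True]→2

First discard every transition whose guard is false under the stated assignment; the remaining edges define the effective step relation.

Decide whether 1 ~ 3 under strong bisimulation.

Refine partition for ~:
  P[0] = {{0,1,2,3,4,5,6,7,8}}
  P[1] = {{0},{1},{2},{3,7},{4},{5},{6},{8}}
  P[2] = {{0},{1},{2},{3},{4},{5},{6},{7},{8}}
stable after 3 split(s): 9 block(s)
class of 1: {1}; class of 3: {3}

Answer: NOT BISIMILAR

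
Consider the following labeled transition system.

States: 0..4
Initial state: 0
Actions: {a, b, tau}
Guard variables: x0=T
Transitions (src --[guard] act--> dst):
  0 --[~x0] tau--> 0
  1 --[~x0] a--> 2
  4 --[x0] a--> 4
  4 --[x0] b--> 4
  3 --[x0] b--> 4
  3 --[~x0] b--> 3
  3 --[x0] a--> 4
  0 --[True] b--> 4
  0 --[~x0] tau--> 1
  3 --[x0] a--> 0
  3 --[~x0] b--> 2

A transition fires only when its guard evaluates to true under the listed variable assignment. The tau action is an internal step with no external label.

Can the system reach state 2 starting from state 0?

Answer: UNREACHABLE

Working:
Guard filter leaves 6 enabled edge(s).
L0 = {0}
L1 = {4}  cumulative {0,4}
Reachable = {0,4}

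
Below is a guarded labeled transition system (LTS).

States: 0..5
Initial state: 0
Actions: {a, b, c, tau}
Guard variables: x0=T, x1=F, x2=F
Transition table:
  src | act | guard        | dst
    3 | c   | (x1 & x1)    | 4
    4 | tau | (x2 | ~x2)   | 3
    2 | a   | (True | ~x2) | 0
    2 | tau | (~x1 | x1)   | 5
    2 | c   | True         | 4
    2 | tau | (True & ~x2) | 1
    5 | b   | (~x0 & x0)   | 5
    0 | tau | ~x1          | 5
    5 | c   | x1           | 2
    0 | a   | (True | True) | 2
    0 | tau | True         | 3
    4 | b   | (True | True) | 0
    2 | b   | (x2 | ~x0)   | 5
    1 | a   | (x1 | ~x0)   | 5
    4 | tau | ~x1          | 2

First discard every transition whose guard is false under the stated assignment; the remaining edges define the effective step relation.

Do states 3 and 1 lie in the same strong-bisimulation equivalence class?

Answer: BISIMILAR

Working:
Compute ~ classes (split until stable):
  round 0: {{0,1,2,3,4,5}}
  round 1: {{0},{1,3,5},{2},{4}}
stable after 2 split(s): 4 block(s)
class of 3: {1,3,5}; class of 1: {1,3,5}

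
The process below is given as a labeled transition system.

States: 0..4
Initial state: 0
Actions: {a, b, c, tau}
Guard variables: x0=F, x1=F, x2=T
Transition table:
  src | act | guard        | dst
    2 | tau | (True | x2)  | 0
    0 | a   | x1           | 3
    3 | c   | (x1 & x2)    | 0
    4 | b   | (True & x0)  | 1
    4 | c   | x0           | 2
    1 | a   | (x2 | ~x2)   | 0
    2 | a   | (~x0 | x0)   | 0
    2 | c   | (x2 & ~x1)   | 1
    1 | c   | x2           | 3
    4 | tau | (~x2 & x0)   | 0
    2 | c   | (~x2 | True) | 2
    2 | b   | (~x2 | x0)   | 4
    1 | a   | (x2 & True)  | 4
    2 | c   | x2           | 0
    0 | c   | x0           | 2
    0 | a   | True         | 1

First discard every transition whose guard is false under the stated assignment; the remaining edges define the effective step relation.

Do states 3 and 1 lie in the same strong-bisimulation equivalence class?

Answer: NOT BISIMILAR

Working:
Compute ~ classes (split until stable):
  π0 = {{0,1,2,3,4}}
  π1 = {{0},{1},{2},{3,4}}
4 equivalence class(es) (converged in 2)
3∈{3,4}, 1∈{1}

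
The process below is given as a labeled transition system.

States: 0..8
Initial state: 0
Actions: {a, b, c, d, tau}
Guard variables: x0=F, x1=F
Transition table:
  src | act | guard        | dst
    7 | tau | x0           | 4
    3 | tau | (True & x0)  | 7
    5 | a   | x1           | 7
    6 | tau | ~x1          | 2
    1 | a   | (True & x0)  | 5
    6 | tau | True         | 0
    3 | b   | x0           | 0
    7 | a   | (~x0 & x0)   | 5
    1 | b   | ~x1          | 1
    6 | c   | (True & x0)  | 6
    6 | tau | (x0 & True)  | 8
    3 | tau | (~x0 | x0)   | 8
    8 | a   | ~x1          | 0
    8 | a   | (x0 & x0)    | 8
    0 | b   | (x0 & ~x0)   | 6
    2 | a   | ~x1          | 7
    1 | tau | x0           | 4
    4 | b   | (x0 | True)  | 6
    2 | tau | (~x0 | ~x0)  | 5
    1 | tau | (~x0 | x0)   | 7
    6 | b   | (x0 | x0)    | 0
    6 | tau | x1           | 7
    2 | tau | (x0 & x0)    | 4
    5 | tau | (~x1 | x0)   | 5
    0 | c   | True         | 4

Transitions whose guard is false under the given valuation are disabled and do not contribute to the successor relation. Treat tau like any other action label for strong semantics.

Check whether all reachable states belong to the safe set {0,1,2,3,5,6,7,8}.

Inv-set: {0,1,2,3,5,6,7,8}
Reach set: {0,2,4,5,6,7}
  0: ✓
  2: ✓
  4: VIOLATES
  5: ✓
  6: ✓
  7: ✓
counterexample path to 4: c

Answer: INVARIANT VIOLATED at state 4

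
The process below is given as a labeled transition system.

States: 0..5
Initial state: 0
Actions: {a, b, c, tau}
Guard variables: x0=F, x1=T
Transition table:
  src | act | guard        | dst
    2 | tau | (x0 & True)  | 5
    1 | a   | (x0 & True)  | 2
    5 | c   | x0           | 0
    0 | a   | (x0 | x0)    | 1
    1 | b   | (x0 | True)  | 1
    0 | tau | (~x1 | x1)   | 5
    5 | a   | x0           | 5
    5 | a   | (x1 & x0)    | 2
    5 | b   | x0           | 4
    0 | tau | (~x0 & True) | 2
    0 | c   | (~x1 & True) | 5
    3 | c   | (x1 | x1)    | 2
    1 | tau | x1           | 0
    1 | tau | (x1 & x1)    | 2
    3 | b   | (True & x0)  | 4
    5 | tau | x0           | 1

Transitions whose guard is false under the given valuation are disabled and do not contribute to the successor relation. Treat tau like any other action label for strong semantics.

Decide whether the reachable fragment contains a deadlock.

Answer: DEADLOCK at state 2

Analysis:
R = {0,2,5}
  0: tau→2  tau→5  [2 out]
  2: ∅  [STUCK]
  5: ∅  [STUCK]
Path to 2: tau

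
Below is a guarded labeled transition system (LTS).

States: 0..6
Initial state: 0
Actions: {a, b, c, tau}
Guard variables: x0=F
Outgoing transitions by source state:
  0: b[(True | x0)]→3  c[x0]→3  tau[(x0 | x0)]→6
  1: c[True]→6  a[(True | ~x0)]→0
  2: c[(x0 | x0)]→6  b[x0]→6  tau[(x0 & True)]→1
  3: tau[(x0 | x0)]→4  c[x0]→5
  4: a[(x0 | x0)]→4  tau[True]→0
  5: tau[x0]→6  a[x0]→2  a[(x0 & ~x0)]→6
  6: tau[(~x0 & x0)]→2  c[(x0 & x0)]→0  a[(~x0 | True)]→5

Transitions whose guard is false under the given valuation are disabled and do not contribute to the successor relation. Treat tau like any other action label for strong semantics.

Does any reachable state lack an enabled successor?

Reach set: {0,3}
  0: b→3  [1 exit(s)]
  3: ∅  [deadlock]
trace reaching 3: b

Answer: DEADLOCK at state 3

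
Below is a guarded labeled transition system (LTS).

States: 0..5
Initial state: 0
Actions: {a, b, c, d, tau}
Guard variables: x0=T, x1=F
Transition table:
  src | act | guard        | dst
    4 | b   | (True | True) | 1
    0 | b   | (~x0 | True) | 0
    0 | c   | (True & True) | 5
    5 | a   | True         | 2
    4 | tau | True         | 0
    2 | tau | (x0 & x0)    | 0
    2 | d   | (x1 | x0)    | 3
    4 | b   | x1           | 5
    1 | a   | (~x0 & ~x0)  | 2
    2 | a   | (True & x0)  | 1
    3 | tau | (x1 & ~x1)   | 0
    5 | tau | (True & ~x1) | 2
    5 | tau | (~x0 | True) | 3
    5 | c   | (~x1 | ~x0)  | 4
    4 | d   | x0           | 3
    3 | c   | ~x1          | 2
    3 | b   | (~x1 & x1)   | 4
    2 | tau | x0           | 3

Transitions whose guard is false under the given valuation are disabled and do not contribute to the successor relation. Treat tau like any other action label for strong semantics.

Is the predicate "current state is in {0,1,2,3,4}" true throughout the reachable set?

Allowed set {0,1,2,3,4}
Reach set: {0,1,2,3,4,5}
  0: ok
  1: ok
  2: ok
  3: ok
  4: ok
  5: ✗ unsafe
counterexample path to 5: c

Answer: INVARIANT VIOLATED at state 5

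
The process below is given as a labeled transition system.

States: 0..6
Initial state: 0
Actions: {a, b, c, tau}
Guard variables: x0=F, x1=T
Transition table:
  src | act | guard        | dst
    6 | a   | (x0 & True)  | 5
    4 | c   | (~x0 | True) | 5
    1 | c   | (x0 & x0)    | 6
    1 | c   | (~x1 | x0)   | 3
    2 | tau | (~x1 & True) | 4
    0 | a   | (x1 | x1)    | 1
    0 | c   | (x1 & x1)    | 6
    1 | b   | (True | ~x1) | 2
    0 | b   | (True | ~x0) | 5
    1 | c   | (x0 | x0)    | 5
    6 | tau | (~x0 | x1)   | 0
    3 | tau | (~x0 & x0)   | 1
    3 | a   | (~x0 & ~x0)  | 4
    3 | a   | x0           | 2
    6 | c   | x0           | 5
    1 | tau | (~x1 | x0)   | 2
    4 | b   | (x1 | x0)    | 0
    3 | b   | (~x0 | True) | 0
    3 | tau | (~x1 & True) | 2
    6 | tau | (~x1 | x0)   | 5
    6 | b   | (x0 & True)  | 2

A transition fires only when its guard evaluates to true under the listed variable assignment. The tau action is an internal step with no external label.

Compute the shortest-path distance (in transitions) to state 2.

Breadth-first toward 2:
  Layer 0: {0}
  Layer 1: {1,5,6}
  Layer 2: {2}
first hit 2 at d=2 via a·b

Answer: 2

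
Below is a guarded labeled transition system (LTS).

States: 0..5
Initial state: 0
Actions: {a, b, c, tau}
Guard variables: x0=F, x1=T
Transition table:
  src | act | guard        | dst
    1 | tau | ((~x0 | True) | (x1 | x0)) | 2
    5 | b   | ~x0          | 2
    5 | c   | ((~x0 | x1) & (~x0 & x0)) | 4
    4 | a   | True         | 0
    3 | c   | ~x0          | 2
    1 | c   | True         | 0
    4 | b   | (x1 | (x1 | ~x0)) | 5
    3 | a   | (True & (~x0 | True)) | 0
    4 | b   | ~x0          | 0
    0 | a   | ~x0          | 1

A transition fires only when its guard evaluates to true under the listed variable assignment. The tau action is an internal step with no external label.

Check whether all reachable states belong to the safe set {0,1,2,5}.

Inv-set: {0,1,2,5}
Reach set: {0,1,2}
  0: ✓
  1: ✓
  2: ✓

Answer: INVARIANT HOLDS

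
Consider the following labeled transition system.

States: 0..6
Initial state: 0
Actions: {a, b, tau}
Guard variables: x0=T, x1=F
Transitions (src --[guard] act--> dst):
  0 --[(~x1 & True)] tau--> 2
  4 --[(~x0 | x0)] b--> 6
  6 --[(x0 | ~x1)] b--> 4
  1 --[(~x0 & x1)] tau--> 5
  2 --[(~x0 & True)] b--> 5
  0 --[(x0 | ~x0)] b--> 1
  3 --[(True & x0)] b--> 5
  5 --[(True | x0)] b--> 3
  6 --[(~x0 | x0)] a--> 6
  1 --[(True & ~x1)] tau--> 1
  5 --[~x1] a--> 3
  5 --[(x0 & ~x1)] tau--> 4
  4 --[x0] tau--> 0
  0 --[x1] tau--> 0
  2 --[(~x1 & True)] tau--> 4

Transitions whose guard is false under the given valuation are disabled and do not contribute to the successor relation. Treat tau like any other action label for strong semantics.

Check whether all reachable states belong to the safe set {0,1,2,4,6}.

Allowed set {0,1,2,4,6}
Reachable = {0,1,2,4,6}
  0: ok
  1: ok
  2: ok
  4: ok
  6: ok

Answer: INVARIANT HOLDS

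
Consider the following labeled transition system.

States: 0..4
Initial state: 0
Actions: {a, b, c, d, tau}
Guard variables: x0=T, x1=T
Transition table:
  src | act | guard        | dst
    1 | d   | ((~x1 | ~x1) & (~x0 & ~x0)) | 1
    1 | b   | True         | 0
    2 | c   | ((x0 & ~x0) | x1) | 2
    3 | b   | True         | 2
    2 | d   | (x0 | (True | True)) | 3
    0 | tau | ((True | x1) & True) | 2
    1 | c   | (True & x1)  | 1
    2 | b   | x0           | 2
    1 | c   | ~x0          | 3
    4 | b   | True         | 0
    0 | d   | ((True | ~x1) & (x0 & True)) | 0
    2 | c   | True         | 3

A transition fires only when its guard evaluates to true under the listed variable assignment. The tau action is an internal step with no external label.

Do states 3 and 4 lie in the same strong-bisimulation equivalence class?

Answer: NOT BISIMILAR

Analysis:
Compute ~ classes (split until stable):
  round 0: {{0,1,2,3,4}}
  round 1: {{0},{1},{2},{3,4}}
  round 2: {{0},{1},{2},{3},{4}}
Fixed point at round 3; 5 class(es).
class of 3: {3}; class of 4: {4}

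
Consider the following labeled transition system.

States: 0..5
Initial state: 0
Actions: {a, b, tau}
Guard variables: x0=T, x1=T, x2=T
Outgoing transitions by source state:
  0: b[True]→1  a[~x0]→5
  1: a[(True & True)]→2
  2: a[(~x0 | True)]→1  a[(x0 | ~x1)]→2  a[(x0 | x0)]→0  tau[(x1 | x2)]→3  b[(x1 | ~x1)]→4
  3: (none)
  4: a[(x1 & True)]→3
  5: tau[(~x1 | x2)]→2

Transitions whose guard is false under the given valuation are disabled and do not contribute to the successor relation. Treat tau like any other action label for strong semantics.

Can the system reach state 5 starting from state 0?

Answer: UNREACHABLE

Trace:
Guard filter leaves 9 enabled edge(s).
Layer 0: {0}
Layer 1: {1}  cumulative {0,1}
Layer 2: {2}  cumulative {0,1,2}
Layer 3: {3,4}  cumulative {0,1,2,3,4}
Reachable = {0,1,2,3,4}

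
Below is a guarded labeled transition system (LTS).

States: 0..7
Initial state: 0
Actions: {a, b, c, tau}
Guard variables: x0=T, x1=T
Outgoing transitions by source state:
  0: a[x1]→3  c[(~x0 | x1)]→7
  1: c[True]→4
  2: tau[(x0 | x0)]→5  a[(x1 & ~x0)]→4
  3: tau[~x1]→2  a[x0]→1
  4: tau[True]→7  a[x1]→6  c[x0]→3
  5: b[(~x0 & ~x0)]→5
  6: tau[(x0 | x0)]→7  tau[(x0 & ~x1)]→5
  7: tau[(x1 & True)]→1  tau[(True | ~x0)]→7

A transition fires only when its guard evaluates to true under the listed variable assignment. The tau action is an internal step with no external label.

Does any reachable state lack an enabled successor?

Answer: DEADLOCK-FREE

Trace:
Reach set: {0,1,3,4,6,7}
  0: a→3  c→7  [2 out]
  1: c→4  [1 out]
  3: a→1  [1 out]
  4: a→6  c→3  tau→7  [3 out]
  6: tau→7  [1 out]
  7: tau→1  tau→7  [2 out]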